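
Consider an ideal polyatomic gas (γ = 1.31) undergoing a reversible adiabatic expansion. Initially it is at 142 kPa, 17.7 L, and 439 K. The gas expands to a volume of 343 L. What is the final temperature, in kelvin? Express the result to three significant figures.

Adiabatic: T₁V₁^(γ−1) = T₂V₂^(γ−1) ⇒ T₂ = T₁ (V₁/V₂)^(γ−1).
T₂ = 439 × (17.7/343)^(0.31) = 175.1 K.

T₂ ≈ 175 K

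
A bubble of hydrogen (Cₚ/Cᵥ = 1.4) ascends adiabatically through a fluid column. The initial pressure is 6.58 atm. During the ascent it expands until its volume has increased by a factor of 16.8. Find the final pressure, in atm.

Since PV^γ is constant along a reversible adiabat, P₂ = P₁ (V₁/V₂)^γ.
P₂ = 6.58 × (1/16.8)^(1.4) = 0.1267 atm.

P₂ ≈ 0.127 atm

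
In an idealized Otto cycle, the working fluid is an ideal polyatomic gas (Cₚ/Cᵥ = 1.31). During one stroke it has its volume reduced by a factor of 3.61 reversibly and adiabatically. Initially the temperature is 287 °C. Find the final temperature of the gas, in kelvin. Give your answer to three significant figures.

T₂ ≈ 834 K

For a reversible adiabat TV^(γ−1) is constant, so T₂ = T₁ (V₁/V₂)^(γ−1).
T₁ = 287 °C = 560.1 K.
T₂ = 560.1 × 3.61^(0.31) = 833.9 K.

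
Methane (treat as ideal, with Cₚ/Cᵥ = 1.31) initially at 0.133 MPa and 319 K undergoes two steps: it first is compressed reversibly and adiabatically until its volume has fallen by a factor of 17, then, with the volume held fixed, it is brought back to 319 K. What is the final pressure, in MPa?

Adiabatic step (PV^γ = const): P₂ = 0.133×17^(1.31) = 5.442 MPa; T₂ = 319×17^(0.31) = 767.8 K.
Isochoric: P₃ = P₂(T₃/T₂) = 5.442 × (319/767.8) = 2.261 MPa.

P₃ ≈ 2.26 MPa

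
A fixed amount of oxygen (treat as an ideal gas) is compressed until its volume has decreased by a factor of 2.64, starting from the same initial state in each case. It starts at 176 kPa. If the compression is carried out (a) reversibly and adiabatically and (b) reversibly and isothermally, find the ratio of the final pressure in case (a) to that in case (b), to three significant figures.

P_adiabatic / P_isothermal ≈ 1.47

For a diatomic ideal gas γ = 7/5.
Isothermal: P_b = P₁(V₁/V₂) = 176×2.64.
Adiabatic: P_a = P₁(V₁/V₂)^γ = 176×2.64^(7/5).
P_a/P_b = (V₁/V₂)^(γ−1) = 2.64^(2/5) = 1.474.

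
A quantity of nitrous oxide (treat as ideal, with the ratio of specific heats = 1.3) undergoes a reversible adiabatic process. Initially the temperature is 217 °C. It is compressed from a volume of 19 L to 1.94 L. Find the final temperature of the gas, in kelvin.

For a reversible adiabat TV^(γ−1) is constant, so T₂ = T₁ (V₁/V₂)^(γ−1).
T₁ = 217 °C = 490.1 K.
T₂ = 490.1 × (19/1.94)^(0.3) = 971.9 K.

T₂ ≈ 972 K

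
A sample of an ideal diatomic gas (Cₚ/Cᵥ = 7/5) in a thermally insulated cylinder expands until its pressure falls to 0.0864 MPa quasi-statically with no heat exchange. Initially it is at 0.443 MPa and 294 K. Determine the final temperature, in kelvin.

T₂ ≈ 184 K

Adiabatic: T₂/T₁ = (P₂/P₁)^((γ−1)/γ).
T₂ = 294 × (0.0864/0.443)^(2/7) = 184.3 K.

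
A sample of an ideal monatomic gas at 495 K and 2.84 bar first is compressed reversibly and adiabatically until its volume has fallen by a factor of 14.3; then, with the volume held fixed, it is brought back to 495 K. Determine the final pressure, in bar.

P₃ ≈ 40.6 bar

For a monatomic ideal gas γ = 5/3.
Adiabatic step (PV^γ = const): P₂ = 2.84×14.3^(5/3) = 239.3 bar; T₂ = 495×14.3^(2/3) = 2916 K.
Isochoric: P₃ = P₂(T₃/T₂) = 239.3 × (495/2916) = 40.61 bar.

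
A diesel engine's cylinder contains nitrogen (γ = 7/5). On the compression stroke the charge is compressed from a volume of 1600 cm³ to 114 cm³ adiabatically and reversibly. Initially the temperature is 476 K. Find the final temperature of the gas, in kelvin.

T₂ ≈ 1370 K

Adiabatic: T₁V₁^(γ−1) = T₂V₂^(γ−1) ⇒ T₂ = T₁ (V₁/V₂)^(γ−1).
T₂ = 476 × (1600/114)^(2/5) = 1369 K.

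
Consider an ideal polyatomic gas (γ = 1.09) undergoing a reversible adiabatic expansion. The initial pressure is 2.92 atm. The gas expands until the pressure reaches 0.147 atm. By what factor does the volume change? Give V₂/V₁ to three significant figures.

V₂/V₁ ≈ 15.5

From PV^γ = const, V₂/V₁ = (P₁/P₂)^(1/γ).
V₂/V₁ = (2.92/0.147)^(0.917) = 15.52.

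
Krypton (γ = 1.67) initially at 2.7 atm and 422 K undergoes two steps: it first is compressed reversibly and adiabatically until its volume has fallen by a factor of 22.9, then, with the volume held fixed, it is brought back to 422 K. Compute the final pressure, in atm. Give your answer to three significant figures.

P₃ ≈ 61.8 atm

Adiabatic step (PV^γ = const): P₂ = 2.7×22.9^(1.67) = 503.8 atm; T₂ = 422×22.9^(0.67) = 3439 K.
Isochoric: P₃ = P₂(T₃/T₂) = 503.8 × (422/3439) = 61.83 atm.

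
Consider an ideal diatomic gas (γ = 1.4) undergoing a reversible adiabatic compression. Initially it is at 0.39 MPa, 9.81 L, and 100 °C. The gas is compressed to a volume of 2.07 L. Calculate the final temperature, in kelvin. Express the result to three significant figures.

Adiabatic: T₁V₁^(γ−1) = T₂V₂^(γ−1) ⇒ T₂ = T₁ (V₁/V₂)^(γ−1).
T₁ = 100 °C = 373.1 K.
T₂ = 373.1 × (9.81/2.07)^(0.4) = 695.3 K.

T₂ ≈ 695 K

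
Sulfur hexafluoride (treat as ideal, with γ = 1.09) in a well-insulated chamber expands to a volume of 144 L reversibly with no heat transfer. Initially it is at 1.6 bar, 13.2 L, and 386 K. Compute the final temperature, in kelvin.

T₂ ≈ 311 K

For a reversible adiabat TV^(γ−1) is constant, so T₂ = T₁ (V₁/V₂)^(γ−1).
T₂ = 386 × (13.2/144)^(0.09) = 311.3 K.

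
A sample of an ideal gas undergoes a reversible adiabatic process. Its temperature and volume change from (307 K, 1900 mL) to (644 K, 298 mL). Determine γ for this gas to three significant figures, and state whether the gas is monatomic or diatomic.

TV^(γ−1) = const ⇒ γ − 1 = ln(T₂/T₁) / ln(V₁/V₂).
γ = 1 + ln(644/307) / ln(1900/298) = 1.4.
γ ≈ 1.40 is close to 7/5, so the gas is diatomic.

γ ≈ 1.40; diatomic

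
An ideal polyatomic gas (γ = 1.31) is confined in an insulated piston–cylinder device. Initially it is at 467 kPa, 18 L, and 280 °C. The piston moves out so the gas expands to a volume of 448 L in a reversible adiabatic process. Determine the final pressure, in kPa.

P₂ ≈ 6.93 kPa

Adiabatic: P₁V₁^γ = P₂V₂^γ ⇒ P₂ = P₁ (V₁/V₂)^γ.
P₂ = 467 × (18/448)^(1.31) = 6.927 kPa.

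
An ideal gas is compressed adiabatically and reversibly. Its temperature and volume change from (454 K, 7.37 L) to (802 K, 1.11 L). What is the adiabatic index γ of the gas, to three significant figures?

TV^(γ−1) = const ⇒ γ − 1 = ln(T₂/T₁) / ln(V₁/V₂).
γ = 1 + ln(802/454) / ln(7.37/1.11) = 1.301.

γ ≈ 1.30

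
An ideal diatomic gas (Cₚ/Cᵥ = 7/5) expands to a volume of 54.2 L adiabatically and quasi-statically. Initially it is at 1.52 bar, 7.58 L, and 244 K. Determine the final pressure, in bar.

Since PV^γ is constant along a reversible adiabat, P₂ = P₁ (V₁/V₂)^γ.
P₂ = 1.52 × (7.58/54.2)^(7/5) = 0.09678 bar.

P₂ ≈ 0.0968 bar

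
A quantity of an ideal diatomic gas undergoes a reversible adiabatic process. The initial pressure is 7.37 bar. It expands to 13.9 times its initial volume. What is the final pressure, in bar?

P₂ ≈ 0.185 bar

Adiabatic: P₁V₁^γ = P₂V₂^γ ⇒ P₂ = P₁ (V₁/V₂)^γ.
For a diatomic ideal gas γ = 7/5.
P₂ = 7.37 × (1/13.9)^(7/5) = 0.185 bar.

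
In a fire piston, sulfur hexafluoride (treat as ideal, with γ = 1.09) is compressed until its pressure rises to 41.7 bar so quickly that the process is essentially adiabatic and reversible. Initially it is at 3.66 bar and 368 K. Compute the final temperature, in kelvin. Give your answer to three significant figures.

T₂ ≈ 450 K

Along an adiabat T P^((1−γ)/γ) is constant, so T₂ = T₁ (P₂/P₁)^((γ−1)/γ).
T₂ = 368 × (41.7/3.66)^(0.0826) = 449.9 K.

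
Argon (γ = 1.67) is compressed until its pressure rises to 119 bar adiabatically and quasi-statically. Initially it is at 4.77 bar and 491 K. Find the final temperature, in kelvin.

Along an adiabat T P^((1−γ)/γ) is constant, so T₂ = T₁ (P₂/P₁)^((γ−1)/γ).
T₂ = 491 × (119/4.77)^(0.401) = 1785 K.

T₂ ≈ 1780 K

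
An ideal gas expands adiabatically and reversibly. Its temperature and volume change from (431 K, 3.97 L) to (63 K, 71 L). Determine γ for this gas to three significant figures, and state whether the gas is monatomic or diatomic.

TV^(γ−1) = const ⇒ γ − 1 = ln(T₂/T₁) / ln(V₁/V₂).
γ = 1 + ln(63/431) / ln(3.97/71) = 1.667.
γ ≈ 1.67 is close to 5/3, so the gas is monatomic.

γ ≈ 1.67; monatomic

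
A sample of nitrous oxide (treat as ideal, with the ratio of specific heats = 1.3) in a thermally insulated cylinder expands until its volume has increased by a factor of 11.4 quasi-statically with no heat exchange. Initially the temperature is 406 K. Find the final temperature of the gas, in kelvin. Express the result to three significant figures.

Adiabatic: T₁V₁^(γ−1) = T₂V₂^(γ−1) ⇒ T₂ = T₁ (V₁/V₂)^(γ−1).
T₂ = 406 × (1/11.4)^(0.3) = 195.6 K.

T₂ ≈ 196 K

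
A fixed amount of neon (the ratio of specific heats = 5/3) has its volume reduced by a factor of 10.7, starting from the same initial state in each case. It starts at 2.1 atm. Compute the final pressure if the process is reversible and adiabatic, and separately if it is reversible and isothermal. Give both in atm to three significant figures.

adiabatic: 109 atm; isothermal: 22.5 atm

Isothermal: P₂ = P₁(V₁/V₂) = 2.1×10.7 = 22.47 atm.
Adiabatic: P₂ = P₁(V₁/V₂)^γ = 2.1×10.7^(5/3) = 109.1 atm.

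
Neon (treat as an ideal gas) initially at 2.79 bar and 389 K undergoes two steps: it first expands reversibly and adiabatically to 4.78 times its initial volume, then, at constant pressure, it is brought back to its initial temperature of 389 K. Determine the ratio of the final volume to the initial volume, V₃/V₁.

V₃/V₁ ≈ 13.6

For a monatomic ideal gas γ = 5/3.
Adiabatic step: V₂/V₁ = 4.78; T₂ = T₁·(1/4.78)^(2/3) = 137.1 K.
Isobaric step: V₃/V₂ = T₃/T₂ = 389/137.1.
V₃/V₁ = (V₂/V₁)(V₃/V₂) = 4.78 × (389/137.1) = 13.56.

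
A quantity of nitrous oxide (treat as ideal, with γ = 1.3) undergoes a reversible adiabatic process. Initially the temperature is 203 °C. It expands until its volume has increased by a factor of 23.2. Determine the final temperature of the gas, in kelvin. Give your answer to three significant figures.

T₂ ≈ 185 K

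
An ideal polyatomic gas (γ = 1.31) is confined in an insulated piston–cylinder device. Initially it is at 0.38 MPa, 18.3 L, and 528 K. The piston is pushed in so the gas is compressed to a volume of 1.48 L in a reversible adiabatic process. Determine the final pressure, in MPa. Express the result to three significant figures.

Adiabatic: P₁V₁^γ = P₂V₂^γ ⇒ P₂ = P₁ (V₁/V₂)^γ.
P₂ = 0.38 × (18.3/1.48)^(1.31) = 10.25 MPa.

P₂ ≈ 10.2 MPa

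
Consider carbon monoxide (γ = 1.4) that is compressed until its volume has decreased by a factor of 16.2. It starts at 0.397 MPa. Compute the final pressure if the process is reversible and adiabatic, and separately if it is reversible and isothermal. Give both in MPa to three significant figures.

Isothermal: P₂ = P₁(V₁/V₂) = 0.397×16.2 = 6.431 MPa.
Adiabatic: P₂ = P₁(V₁/V₂)^γ = 0.397×16.2^(1.4) = 19.59 MPa.

adiabatic: 19.6 MPa; isothermal: 6.43 MPa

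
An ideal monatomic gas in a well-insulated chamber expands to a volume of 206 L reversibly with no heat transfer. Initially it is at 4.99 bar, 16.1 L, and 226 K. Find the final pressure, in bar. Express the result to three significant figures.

P₂ ≈ 0.0713 bar

Since PV^γ is constant along a reversible adiabat, P₂ = P₁ (V₁/V₂)^γ.
γ = 5/3 for a monatomic ideal gas.
P₂ = 4.99 × (16.1/206)^(5/3) = 0.07129 bar.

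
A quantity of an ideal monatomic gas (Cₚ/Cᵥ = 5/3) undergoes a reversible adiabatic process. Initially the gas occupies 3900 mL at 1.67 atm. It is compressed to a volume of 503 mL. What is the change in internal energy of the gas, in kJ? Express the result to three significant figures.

ΔU ≈ 2.89 kJ

P₂ = P₁(V₁/V₂)^γ = 1.67×(3900/503)^(5/3) = 50.72 atm.
For a reversible adiabat, W_by_gas = (P₁V₁ − P₂V₂)/(γ−1).
W_by = (169200×0.0039 − 5.14×10^6×0.000503) / (2/3) = -2888 J.
Q = 0 ⇒ ΔU = −W_by = 2888 J.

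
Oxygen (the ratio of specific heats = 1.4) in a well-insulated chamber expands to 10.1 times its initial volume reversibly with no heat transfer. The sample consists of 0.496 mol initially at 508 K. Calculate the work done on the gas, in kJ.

Adiabatic: T₁V₁^(γ−1) = T₂V₂^(γ−1) ⇒ T₂ = T₁ (V₁/V₂)^(γ−1).
T₂ = 508 × (1/10.1)^(0.4) = 201.4 K.
Q = 0, so ΔU = W_on_gas = nCᵥΔT with Cᵥ = R/(γ−1) = 20.79 J/(mol·K).
ΔU = 0.496 × 20.79 × (201.4 − 508) = -3160 J.

W ≈ -3.16 kJ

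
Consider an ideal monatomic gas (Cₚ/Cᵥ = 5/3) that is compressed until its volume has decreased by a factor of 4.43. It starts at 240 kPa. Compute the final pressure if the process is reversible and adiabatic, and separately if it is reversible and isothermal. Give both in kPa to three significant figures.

Isothermal: P₂ = P₁(V₁/V₂) = 240×4.43 = 1063 kPa.
Adiabatic: P₂ = P₁(V₁/V₂)^γ = 240×4.43^(5/3) = 2868 kPa.

adiabatic: 2870 kPa; isothermal: 1060 kPa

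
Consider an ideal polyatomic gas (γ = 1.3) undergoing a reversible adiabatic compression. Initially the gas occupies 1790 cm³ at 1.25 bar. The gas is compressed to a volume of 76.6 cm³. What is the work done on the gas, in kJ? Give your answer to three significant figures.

W ≈ 1.17 kJ

P₂ = P₁(V₁/V₂)^γ = 1.25×(1790/76.6)^(1.3) = 75.18 bar.
For a reversible adiabat, W_by_gas = (P₁V₁ − P₂V₂)/(γ−1).
W_by = (125000×0.00179 − 7.518×10^6×7.66×10^-5) / (0.3) = -1174 J.
W_on_gas = −W_by = 1174 J.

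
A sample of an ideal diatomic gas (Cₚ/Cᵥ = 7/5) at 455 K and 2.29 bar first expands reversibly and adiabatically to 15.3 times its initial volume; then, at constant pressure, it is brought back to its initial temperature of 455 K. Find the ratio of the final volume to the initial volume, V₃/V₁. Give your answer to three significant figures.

Adiabatic step: V₂/V₁ = 15.3; T₂ = T₁·(1/15.3)^(2/5) = 152.8 K.
Isobaric step: V₃/V₂ = T₃/T₂ = 455/152.8.
V₃/V₁ = (V₂/V₁)(V₃/V₂) = 15.3 × (455/152.8) = 45.56.

V₃/V₁ ≈ 45.6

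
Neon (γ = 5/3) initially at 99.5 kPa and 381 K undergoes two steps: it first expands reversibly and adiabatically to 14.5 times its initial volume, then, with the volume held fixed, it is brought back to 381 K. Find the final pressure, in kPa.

Adiabatic step (PV^γ = const): P₂ = 99.5×(1/14.5)^(5/3) = 1.154 kPa; T₂ = 381×(1/14.5)^(2/3) = 64.07 K.
Isochoric: P₃ = P₂(T₃/T₂) = 1.154 × (381/64.07) = 6.862 kPa.

P₃ ≈ 6.86 kPa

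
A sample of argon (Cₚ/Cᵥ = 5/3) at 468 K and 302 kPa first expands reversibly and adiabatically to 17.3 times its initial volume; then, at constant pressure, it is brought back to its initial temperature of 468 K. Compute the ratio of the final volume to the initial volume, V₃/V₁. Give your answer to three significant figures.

Adiabatic step: V₂/V₁ = 17.3; T₂ = T₁·(1/17.3)^(2/3) = 69.97 K.
Isobaric step: V₃/V₂ = T₃/T₂ = 468/69.97.
V₃/V₁ = (V₂/V₁)(V₃/V₂) = 17.3 × (468/69.97) = 115.7.

V₃/V₁ ≈ 116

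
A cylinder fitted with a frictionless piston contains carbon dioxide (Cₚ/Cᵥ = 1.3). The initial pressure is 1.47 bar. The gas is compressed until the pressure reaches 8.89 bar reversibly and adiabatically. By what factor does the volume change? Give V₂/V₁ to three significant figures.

V₂/V₁ ≈ 0.250

From PV^γ = const, V₂/V₁ = (P₁/P₂)^(1/γ).
V₂/V₁ = (1.47/8.89)^(0.769) = 0.2505.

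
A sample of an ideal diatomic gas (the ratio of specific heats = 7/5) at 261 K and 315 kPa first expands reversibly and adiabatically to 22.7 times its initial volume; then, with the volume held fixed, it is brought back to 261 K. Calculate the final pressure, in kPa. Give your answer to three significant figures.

P₃ ≈ 13.9 kPa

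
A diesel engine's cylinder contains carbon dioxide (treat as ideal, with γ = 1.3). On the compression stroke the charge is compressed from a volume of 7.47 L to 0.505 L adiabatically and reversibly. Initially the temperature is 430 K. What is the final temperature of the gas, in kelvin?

For a reversible adiabat TV^(γ−1) is constant, so T₂ = T₁ (V₁/V₂)^(γ−1).
T₂ = 430 × (7.47/0.505)^(0.3) = 964.9 K.

T₂ ≈ 965 K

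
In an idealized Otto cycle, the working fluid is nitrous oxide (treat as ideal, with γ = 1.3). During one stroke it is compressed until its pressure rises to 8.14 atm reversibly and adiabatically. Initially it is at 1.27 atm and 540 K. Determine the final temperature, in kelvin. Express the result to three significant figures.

T₂ ≈ 829 K

Adiabatic: T₂/T₁ = (P₂/P₁)^((γ−1)/γ).
T₂ = 540 × (8.14/1.27)^(0.231) = 829.1 K.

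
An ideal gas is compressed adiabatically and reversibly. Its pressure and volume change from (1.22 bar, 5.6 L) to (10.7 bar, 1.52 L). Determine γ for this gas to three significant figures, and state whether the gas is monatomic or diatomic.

γ ≈ 1.67; monatomic

PV^γ = const ⇒ γ = ln(P₂/P₁) / ln(V₁/V₂).
γ = ln(10.7/1.22) / ln(5.6/1.52) = 1.665.
γ ≈ 1.67 is close to 5/3, so the gas is monatomic.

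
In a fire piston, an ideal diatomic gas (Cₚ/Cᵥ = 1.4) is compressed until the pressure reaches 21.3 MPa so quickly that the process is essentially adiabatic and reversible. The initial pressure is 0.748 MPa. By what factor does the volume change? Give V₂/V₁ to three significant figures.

From PV^γ = const, V₂/V₁ = (P₁/P₂)^(1/γ).
V₂/V₁ = (0.748/21.3)^(0.714) = 0.09143.

V₂/V₁ ≈ 0.0914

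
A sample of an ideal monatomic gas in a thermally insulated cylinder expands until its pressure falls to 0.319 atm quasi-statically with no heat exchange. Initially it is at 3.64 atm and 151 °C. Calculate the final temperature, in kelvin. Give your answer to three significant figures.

T₂ ≈ 160 K

Adiabatic: T₂/T₁ = (P₂/P₁)^((γ−1)/γ).
For a monatomic ideal gas γ = 5/3, so (γ−1)/γ = 2/5.
T₁ = 151 °C = 424.1 K.
T₂ = 424.1 × (0.319/3.64)^(2/5) = 160.2 K.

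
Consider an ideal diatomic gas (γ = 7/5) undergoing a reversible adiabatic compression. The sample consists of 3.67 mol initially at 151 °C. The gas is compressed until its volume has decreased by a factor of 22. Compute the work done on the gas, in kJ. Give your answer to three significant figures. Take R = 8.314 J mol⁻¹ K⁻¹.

W ≈ 79.1 kJ

Adiabatic: T₁V₁^(γ−1) = T₂V₂^(γ−1) ⇒ T₂ = T₁ (V₁/V₂)^(γ−1).
T₁ = 151 °C = 424.1 K.
T₂ = 424.1 × 22^(2/5) = 1460 K.
Q = 0, so ΔU = W_on_gas = nCᵥΔT with Cᵥ = R/(γ−1) = 20.79 J/(mol·K).
ΔU = 3.67 × 20.79 × (1460 − 424.1) = 79050 J.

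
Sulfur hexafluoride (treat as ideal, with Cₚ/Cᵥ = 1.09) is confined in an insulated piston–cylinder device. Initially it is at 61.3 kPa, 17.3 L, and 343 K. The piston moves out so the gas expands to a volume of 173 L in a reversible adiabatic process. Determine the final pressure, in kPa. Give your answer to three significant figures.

Adiabatic: P₁V₁^γ = P₂V₂^γ ⇒ P₂ = P₁ (V₁/V₂)^γ.
P₂ = 61.3 × (17.3/173)^(1.09) = 4.983 kPa.

P₂ ≈ 4.98 kPa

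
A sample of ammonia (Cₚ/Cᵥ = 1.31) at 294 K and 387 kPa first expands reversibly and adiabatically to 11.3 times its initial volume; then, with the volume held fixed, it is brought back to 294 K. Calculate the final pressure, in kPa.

P₃ ≈ 34.2 kPa

Adiabatic step (PV^γ = const): P₂ = 387×(1/11.3)^(1.31) = 16.15 kPa; T₂ = 294×(1/11.3)^(0.31) = 138.6 K.
Isochoric: P₃ = P₂(T₃/T₂) = 16.15 × (294/138.6) = 34.25 kPa.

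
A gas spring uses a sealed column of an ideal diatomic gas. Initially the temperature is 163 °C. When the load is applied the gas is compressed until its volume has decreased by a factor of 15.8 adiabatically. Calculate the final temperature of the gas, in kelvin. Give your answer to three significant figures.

T₂ ≈ 1320 K

For a reversible adiabat TV^(γ−1) is constant, so T₂ = T₁ (V₁/V₂)^(γ−1).
For a diatomic ideal gas γ = 7/5, so γ−1 = 2/5.
T₁ = 163 °C = 436.1 K.
T₂ = 436.1 × 15.8^(2/5) = 1316 K.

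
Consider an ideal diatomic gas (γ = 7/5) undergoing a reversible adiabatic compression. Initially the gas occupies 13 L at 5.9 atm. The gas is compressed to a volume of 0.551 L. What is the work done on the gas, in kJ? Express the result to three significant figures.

P₂ = P₁(V₁/V₂)^γ = 5.9×(13/0.551)^(7/5) = 492.9 atm.
For a reversible adiabat, W_by_gas = (P₁V₁ − P₂V₂)/(γ−1).
W_by = (597800×0.013 − 4.994×10^7×0.000551) / (2/5) = -49370 J.
W_on_gas = −W_by = 49370 J.

W ≈ 49.4 kJ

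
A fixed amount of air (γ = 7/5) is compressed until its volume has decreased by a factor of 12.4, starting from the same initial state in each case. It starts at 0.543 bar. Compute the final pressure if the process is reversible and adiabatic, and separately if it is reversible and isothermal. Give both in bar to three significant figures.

adiabatic: 18.4 bar; isothermal: 6.73 bar

Isothermal: P₂ = P₁(V₁/V₂) = 0.543×12.4 = 6.733 bar.
Adiabatic: P₂ = P₁(V₁/V₂)^γ = 0.543×12.4^(7/5) = 18.43 bar.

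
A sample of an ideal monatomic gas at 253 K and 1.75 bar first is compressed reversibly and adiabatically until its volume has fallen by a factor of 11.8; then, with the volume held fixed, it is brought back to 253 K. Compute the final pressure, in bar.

P₃ ≈ 20.7 bar

For a monatomic ideal gas γ = 5/3.
Adiabatic step (PV^γ = const): P₂ = 1.75×11.8^(5/3) = 107 bar; T₂ = 253×11.8^(2/3) = 1311 K.
Isochoric: P₃ = P₂(T₃/T₂) = 107 × (253/1311) = 20.65 bar.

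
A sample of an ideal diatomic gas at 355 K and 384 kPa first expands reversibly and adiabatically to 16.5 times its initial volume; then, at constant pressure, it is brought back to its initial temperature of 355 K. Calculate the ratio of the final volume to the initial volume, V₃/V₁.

V₃/V₁ ≈ 50.6

For a diatomic ideal gas γ = 7/5.
Adiabatic step: V₂/V₁ = 16.5; T₂ = T₁·(1/16.5)^(2/5) = 115.7 K.
Isobaric step: V₃/V₂ = T₃/T₂ = 355/115.7.
V₃/V₁ = (V₂/V₁)(V₃/V₂) = 16.5 × (355/115.7) = 50.64.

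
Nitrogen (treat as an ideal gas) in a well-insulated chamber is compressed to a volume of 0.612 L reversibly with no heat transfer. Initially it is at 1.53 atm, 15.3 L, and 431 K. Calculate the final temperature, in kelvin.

T₂ ≈ 1560 K

Adiabatic: T₁V₁^(γ−1) = T₂V₂^(γ−1) ⇒ T₂ = T₁ (V₁/V₂)^(γ−1).
γ = 7/5 for a diatomic ideal gas.
T₂ = 431 × (15.3/0.612)^(2/5) = 1562 K.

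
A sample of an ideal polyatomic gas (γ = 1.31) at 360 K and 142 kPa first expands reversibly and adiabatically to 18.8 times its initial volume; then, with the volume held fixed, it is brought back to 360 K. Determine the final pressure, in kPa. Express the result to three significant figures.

P₃ ≈ 7.55 kPa

Adiabatic step (PV^γ = const): P₂ = 142×(1/18.8)^(1.31) = 3.042 kPa; T₂ = 360×(1/18.8)^(0.31) = 145 K.
Isochoric: P₃ = P₂(T₃/T₂) = 3.042 × (360/145) = 7.553 kPa.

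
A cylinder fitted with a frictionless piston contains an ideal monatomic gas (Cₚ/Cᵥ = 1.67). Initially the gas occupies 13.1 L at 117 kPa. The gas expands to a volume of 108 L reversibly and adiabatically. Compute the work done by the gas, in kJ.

P₂ = P₁(V₁/V₂)^γ = 117×(13.1/108)^(1.67) = 3.453 kPa.
For a reversible adiabat, W_by_gas = (P₁V₁ − P₂V₂)/(γ−1).
W_by = (117000×0.0131 − 3453×0.108) / (0.67) = 1731 J.

W ≈ 1.73 kJ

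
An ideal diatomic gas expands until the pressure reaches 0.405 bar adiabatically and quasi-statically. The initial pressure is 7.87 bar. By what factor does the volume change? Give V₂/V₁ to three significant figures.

V₂/V₁ ≈ 8.32

From PV^γ = const, V₂/V₁ = (P₁/P₂)^(1/γ).
For a diatomic ideal gas γ = 7/5.
V₂/V₁ = (7.87/0.405)^(5/7) = 8.325.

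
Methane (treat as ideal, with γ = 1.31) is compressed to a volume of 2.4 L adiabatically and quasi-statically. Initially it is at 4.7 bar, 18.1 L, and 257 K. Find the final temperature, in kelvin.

For a reversible adiabat TV^(γ−1) is constant, so T₂ = T₁ (V₁/V₂)^(γ−1).
T₂ = 257 × (18.1/2.4)^(0.31) = 480.8 K.

T₂ ≈ 481 K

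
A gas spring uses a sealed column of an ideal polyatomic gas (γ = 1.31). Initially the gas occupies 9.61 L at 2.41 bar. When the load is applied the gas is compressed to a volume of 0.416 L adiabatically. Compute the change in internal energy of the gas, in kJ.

ΔU ≈ 12.3 kJ

P₂ = P₁(V₁/V₂)^γ = 2.41×(9.61/0.416)^(1.31) = 147.4 bar.
For a reversible adiabat, W_by_gas = (P₁V₁ − P₂V₂)/(γ−1).
W_by = (241000×0.00961 − 1.474×10^7×0.000416) / (0.31) = -12300 J.
Q = 0 ⇒ ΔU = −W_by = 12300 J.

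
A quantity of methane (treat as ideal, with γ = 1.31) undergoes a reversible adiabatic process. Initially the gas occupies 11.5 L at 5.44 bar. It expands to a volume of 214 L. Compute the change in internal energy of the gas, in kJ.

P₂ = P₁(V₁/V₂)^γ = 5.44×(11.5/214)^(1.31) = 0.1181 bar.
For a reversible adiabat, W_by_gas = (P₁V₁ − P₂V₂)/(γ−1).
W_by = (544000×0.0115 − 11810×0.214) / (0.31) = 12030 J.
Q = 0 ⇒ ΔU = −W_by = -12030 J.

ΔU ≈ -12.0 kJ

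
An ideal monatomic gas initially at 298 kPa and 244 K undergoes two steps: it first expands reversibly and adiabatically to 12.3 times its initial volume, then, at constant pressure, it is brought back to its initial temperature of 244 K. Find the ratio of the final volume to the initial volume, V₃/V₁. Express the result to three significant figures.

V₃/V₁ ≈ 65.5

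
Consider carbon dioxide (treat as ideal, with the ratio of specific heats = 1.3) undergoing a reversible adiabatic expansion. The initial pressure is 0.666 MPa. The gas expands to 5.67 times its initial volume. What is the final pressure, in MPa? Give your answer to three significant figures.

P₂ ≈ 0.0698 MPa

Adiabatic: P₁V₁^γ = P₂V₂^γ ⇒ P₂ = P₁ (V₁/V₂)^γ.
P₂ = 0.666 × (1/5.67)^(1.3) = 0.06979 MPa.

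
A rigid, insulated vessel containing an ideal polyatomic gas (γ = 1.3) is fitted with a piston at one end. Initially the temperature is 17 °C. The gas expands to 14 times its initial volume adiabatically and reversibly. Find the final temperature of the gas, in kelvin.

T₂ ≈ 131 K

Adiabatic: T₁V₁^(γ−1) = T₂V₂^(γ−1) ⇒ T₂ = T₁ (V₁/V₂)^(γ−1).
T₁ = 17 °C = 290.1 K.
T₂ = 290.1 × (1/14)^(0.3) = 131.5 K.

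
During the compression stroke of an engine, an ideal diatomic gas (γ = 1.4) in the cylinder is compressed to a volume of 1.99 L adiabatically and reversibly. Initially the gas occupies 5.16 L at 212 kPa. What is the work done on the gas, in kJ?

W ≈ 1.27 kJ

P₂ = P₁(V₁/V₂)^γ = 212×(5.16/1.99)^(1.4) = 804.7 kPa.
For a reversible adiabat, W_by_gas = (P₁V₁ − P₂V₂)/(γ−1).
W_by = (212000×0.00516 − 804700×0.00199) / (0.4) = -1269 J.
W_on_gas = −W_by = 1269 J.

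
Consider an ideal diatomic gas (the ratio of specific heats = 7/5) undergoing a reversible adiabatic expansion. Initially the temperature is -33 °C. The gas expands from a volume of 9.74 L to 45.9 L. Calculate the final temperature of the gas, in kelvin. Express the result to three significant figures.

T₂ ≈ 129 K

Adiabatic: T₁V₁^(γ−1) = T₂V₂^(γ−1) ⇒ T₂ = T₁ (V₁/V₂)^(γ−1).
T₁ = -33 °C = 240.1 K.
T₂ = 240.1 × (9.74/45.9)^(2/5) = 129.2 K.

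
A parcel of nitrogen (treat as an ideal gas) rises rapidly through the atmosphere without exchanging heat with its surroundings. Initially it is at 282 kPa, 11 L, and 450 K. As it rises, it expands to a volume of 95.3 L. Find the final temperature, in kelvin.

For a reversible adiabat TV^(γ−1) is constant, so T₂ = T₁ (V₁/V₂)^(γ−1).
γ = 7/5 for a diatomic ideal gas.
T₂ = 450 × (11/95.3)^(2/5) = 189.7 K.

T₂ ≈ 190 K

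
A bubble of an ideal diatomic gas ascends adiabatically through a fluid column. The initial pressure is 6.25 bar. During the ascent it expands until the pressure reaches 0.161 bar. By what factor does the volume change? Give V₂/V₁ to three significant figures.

From PV^γ = const, V₂/V₁ = (P₁/P₂)^(1/γ).
For a diatomic ideal gas γ = 7/5.
V₂/V₁ = (6.25/0.161)^(5/7) = 13.65.

V₂/V₁ ≈ 13.6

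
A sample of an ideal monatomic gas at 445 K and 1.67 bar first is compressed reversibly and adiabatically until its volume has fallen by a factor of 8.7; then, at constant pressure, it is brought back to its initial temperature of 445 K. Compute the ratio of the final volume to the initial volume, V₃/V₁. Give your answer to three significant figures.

V₃/V₁ ≈ 0.0272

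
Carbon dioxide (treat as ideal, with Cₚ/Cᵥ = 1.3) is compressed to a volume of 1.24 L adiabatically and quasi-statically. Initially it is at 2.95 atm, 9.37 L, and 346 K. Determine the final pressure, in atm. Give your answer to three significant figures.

P₂ ≈ 40.9 atm

Since PV^γ is constant along a reversible adiabat, P₂ = P₁ (V₁/V₂)^γ.
P₂ = 2.95 × (9.37/1.24)^(1.3) = 40.89 atm.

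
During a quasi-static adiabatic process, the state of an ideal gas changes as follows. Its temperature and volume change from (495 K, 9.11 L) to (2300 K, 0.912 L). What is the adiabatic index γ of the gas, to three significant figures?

TV^(γ−1) = const ⇒ γ − 1 = ln(T₂/T₁) / ln(V₁/V₂).
γ = 1 + ln(2300/495) / ln(9.11/0.912) = 1.667.

γ ≈ 1.67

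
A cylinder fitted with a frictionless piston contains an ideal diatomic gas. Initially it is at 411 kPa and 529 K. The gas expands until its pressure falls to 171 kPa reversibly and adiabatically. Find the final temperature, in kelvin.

Adiabatic: T₂/T₁ = (P₂/P₁)^((γ−1)/γ).
For a diatomic ideal gas γ = 7/5, so (γ−1)/γ = 2/7.
T₂ = 529 × (171/411)^(2/7) = 411.8 K.

T₂ ≈ 412 K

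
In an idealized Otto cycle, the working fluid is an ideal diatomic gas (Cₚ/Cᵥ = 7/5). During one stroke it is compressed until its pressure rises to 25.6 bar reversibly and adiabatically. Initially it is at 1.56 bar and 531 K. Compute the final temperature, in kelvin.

T₂ ≈ 1180 K

Along an adiabat T P^((1−γ)/γ) is constant, so T₂ = T₁ (P₂/P₁)^((γ−1)/γ).
T₂ = 531 × (25.6/1.56)^(2/7) = 1181 K.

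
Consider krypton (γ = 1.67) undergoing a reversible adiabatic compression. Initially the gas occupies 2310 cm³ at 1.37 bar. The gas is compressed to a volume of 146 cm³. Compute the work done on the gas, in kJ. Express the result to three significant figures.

W ≈ 2.53 kJ

P₂ = P₁(V₁/V₂)^γ = 1.37×(2310/146)^(1.67) = 137.9 bar.
For a reversible adiabat, W_by_gas = (P₁V₁ − P₂V₂)/(γ−1).
W_by = (137000×0.00231 − 1.379×10^7×0.000146) / (0.67) = -2532 J.
W_on_gas = −W_by = 2532 J.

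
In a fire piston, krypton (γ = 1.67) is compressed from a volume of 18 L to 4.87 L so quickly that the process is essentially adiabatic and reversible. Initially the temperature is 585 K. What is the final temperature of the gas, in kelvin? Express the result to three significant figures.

T₂ ≈ 1400 K

For a reversible adiabat TV^(γ−1) is constant, so T₂ = T₁ (V₁/V₂)^(γ−1).
T₂ = 585 × (18/4.87)^(0.67) = 1405 K.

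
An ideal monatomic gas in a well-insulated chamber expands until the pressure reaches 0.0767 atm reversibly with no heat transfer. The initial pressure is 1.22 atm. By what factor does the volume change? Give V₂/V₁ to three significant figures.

V₂/V₁ ≈ 5.26

From PV^γ = const, V₂/V₁ = (P₁/P₂)^(1/γ).
For a monatomic ideal gas γ = 5/3.
V₂/V₁ = (1.22/0.0767)^(3/5) = 5.259.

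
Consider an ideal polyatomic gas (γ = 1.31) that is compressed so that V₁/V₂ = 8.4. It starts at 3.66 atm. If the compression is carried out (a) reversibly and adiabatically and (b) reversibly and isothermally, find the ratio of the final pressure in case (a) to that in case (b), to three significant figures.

P_adiabatic / P_isothermal ≈ 1.93

Isothermal: P_b = P₁(V₁/V₂) = 3.66×8.4.
Adiabatic: P_a = P₁(V₁/V₂)^γ = 3.66×8.4^(1.31).
P_a/P_b = (V₁/V₂)^(γ−1) = 8.4^(0.31) = 1.934.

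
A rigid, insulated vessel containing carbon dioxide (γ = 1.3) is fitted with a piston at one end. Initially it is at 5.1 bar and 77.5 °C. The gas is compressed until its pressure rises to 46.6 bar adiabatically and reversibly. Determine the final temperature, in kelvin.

Along an adiabat T P^((1−γ)/γ) is constant, so T₂ = T₁ (P₂/P₁)^((γ−1)/γ).
T₁ = 77.5 °C = 350.6 K.
T₂ = 350.6 × (46.6/5.1)^(0.231) = 584.3 K.

T₂ ≈ 584 K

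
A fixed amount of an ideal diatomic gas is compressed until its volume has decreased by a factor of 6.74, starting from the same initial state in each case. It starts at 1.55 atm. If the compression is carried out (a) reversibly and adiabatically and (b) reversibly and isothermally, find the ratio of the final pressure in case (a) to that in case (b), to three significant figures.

For a diatomic ideal gas γ = 7/5.
Isothermal: P_b = P₁(V₁/V₂) = 1.55×6.74.
Adiabatic: P_a = P₁(V₁/V₂)^γ = 1.55×6.74^(7/5).
P_a/P_b = (V₁/V₂)^(γ−1) = 6.74^(2/5) = 2.145.

P_adiabatic / P_isothermal ≈ 2.15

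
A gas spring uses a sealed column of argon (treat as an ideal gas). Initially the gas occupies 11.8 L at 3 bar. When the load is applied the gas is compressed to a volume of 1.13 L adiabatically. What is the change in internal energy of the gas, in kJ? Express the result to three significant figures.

ΔU ≈ 20.1 kJ

γ = 5/3 for a monatomic ideal gas.
P₂ = P₁(V₁/V₂)^γ = 3×(11.8/1.13)^(5/3) = 149.7 bar.
For a reversible adiabat, W_by_gas = (P₁V₁ − P₂V₂)/(γ−1).
W_by = (300000×0.0118 − 1.497×10^7×0.00113) / (2/3) = -20060 J.
Q = 0 ⇒ ΔU = −W_by = 20060 J.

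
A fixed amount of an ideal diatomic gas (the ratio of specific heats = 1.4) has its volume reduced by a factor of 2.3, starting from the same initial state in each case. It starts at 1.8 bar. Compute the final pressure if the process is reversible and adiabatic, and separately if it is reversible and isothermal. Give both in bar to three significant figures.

adiabatic: 5.78 bar; isothermal: 4.14 bar

Isothermal: P₂ = P₁(V₁/V₂) = 1.8×2.3 = 4.14 bar.
Adiabatic: P₂ = P₁(V₁/V₂)^γ = 1.8×2.3^(1.4) = 5.777 bar.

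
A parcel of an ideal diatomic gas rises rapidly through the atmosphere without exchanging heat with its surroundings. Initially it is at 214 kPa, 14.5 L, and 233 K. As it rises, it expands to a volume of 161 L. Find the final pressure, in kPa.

P₂ ≈ 7.36 kPa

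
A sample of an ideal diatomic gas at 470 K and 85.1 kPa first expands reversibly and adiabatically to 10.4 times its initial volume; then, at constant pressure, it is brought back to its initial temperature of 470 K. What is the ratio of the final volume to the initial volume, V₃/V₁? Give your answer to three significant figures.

For a diatomic ideal gas γ = 7/5.
Adiabatic step: V₂/V₁ = 10.4; T₂ = T₁·(1/10.4)^(2/5) = 184.2 K.
Isobaric step: V₃/V₂ = T₃/T₂ = 470/184.2.
V₃/V₁ = (V₂/V₁)(V₃/V₂) = 10.4 × (470/184.2) = 26.54.

V₃/V₁ ≈ 26.5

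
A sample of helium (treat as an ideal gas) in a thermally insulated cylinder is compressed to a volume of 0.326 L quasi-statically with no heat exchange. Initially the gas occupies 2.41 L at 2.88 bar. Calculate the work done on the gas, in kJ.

W ≈ 2.91 kJ

γ = 5/3 for a monatomic ideal gas.
P₂ = P₁(V₁/V₂)^γ = 2.88×(2.41/0.326)^(5/3) = 80.8 bar.
For a reversible adiabat, W_by_gas = (P₁V₁ − P₂V₂)/(γ−1).
W_by = (288000×0.00241 − 8.08×10^6×0.000326) / (2/3) = -2910 J.
W_on_gas = −W_by = 2910 J.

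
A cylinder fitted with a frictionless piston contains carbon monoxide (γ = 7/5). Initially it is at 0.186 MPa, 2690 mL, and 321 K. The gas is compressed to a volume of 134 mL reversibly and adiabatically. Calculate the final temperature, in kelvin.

Adiabatic: T₁V₁^(γ−1) = T₂V₂^(γ−1) ⇒ T₂ = T₁ (V₁/V₂)^(γ−1).
T₂ = 321 × (2690/134)^(2/5) = 1066 K.

T₂ ≈ 1070 K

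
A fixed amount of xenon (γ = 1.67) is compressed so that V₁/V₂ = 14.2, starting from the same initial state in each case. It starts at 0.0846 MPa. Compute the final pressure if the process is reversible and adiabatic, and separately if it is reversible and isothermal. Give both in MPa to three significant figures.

Isothermal: P₂ = P₁(V₁/V₂) = 0.0846×14.2 = 1.201 MPa.
Adiabatic: P₂ = P₁(V₁/V₂)^γ = 0.0846×14.2^(1.67) = 7.107 MPa.

adiabatic: 7.11 MPa; isothermal: 1.20 MPa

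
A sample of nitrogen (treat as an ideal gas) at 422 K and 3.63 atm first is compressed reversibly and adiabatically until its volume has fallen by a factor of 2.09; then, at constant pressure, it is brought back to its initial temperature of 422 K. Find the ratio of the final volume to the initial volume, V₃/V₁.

For a diatomic ideal gas γ = 7/5.
Adiabatic step: V₂/V₁ = 0.4785; T₂ = T₁·2.09^(2/5) = 566.7 K.
Isobaric step: V₃/V₂ = T₃/T₂ = 422/566.7.
V₃/V₁ = (V₂/V₁)(V₃/V₂) = 0.4785 × (422/566.7) = 0.3563.

V₃/V₁ ≈ 0.356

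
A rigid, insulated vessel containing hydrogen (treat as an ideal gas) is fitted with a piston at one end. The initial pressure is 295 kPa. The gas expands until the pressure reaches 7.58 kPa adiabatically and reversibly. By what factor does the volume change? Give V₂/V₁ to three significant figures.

V₂/V₁ ≈ 13.7

From PV^γ = const, V₂/V₁ = (P₁/P₂)^(1/γ).
For a diatomic ideal gas γ = 7/5.
V₂/V₁ = (295/7.58)^(5/7) = 13.67.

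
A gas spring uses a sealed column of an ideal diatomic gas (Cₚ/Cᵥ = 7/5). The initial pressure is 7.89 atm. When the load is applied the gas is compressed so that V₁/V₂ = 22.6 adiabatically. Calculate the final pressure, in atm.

Adiabatic: P₁V₁^γ = P₂V₂^γ ⇒ P₂ = P₁ (V₁/V₂)^γ.
P₂ = 7.89 × 22.6^(7/5) = 620.6 atm.

P₂ ≈ 621 atm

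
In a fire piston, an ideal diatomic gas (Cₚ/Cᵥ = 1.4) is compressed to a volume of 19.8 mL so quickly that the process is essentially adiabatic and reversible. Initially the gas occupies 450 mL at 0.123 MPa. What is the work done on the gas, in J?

W ≈ 344 J

P₂ = P₁(V₁/V₂)^γ = 0.123×(450/19.8)^(1.4) = 9.751 MPa.
For a reversible adiabat, W_by_gas = (P₁V₁ − P₂V₂)/(γ−1).
W_by = (123000×0.00045 − 9.751×10^6×1.98×10^-5) / (0.4) = -344.3 J.
W_on_gas = −W_by = 344.3 J.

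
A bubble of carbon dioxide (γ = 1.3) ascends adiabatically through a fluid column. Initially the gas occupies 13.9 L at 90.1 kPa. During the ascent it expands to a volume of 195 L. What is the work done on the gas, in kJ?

P₂ = P₁(V₁/V₂)^γ = 90.1×(13.9/195)^(1.3) = 2.908 kPa.
For a reversible adiabat, W_by_gas = (P₁V₁ − P₂V₂)/(γ−1).
W_by = (90100×0.0139 − 2908×0.195) / (0.3) = 2284 J.
W_on_gas = −W_by = -2284 J.

W ≈ -2.28 kJ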